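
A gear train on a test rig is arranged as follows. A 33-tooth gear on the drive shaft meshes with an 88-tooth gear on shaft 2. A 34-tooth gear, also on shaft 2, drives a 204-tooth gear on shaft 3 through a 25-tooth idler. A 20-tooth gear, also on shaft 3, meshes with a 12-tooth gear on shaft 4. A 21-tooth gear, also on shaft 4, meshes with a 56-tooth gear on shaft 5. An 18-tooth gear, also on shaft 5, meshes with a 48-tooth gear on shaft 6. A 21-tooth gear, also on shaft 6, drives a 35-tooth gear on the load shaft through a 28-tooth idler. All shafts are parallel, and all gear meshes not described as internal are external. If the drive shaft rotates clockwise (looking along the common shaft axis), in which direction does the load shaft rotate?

clockwise

the drive shaft → shaft 2: external mesh, 1 reversal → CCW.
shaft 2 → shaft 3: driver → idler → driven is 2 external meshes, 2 reversals → CCW.
shaft 3 → shaft 4: external mesh, 1 reversal → CW.
shaft 4 → shaft 5: external mesh, 1 reversal → CCW.
shaft 5 → shaft 6: external mesh, 1 reversal → CW.
shaft 6 → the load shaft: driver → idler → driven is 2 external meshes, 2 reversals → CW.
8 reversals in total — an even number — so the load shaft turns the same way as the drive shaft.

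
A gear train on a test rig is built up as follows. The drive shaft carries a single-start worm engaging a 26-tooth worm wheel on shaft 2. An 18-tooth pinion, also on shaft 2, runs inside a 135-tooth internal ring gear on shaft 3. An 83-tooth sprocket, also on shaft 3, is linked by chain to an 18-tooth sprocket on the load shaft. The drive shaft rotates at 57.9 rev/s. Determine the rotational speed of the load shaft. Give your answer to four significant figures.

worm 26/1 = 26 → 57.9/26 = 2.2269 rev/s
internal gear 135/18 = 7.5 → 2.2269/7.5 = 0.29692 rev/s
chain 18/83 = 0.21687 → 0.29692/0.21687 = 1.3691 rev/s

1.369 rev/s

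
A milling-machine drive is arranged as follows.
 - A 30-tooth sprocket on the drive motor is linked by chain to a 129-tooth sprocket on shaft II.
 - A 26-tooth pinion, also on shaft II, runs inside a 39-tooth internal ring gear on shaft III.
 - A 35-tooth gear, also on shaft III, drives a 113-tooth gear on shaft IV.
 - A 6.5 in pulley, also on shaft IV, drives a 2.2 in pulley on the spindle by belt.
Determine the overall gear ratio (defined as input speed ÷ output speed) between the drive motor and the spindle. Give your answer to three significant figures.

Each stage contributes driven/driver: chain 129/30 = 4.3, internal gear 39/26 = 1.5, gear mesh 113/35 = 3.2286, belt 2.2/6.5 = 0.33846.
Overall: 4.3 × 1.5 × 3.2286 × 0.33846 = 7.0482.

7.05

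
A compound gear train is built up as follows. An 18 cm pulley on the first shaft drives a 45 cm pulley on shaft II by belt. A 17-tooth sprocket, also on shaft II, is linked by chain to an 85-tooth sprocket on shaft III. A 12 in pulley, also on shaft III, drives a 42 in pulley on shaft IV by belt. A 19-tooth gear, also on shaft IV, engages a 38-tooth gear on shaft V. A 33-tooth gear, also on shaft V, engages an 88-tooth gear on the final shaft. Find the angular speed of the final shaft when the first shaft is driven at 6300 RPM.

27 RPM

the first shaft → shaft II (belt, 45/18): 6300 ÷ 2.5 = 2520 RPM
shaft II → shaft III (chain, 85/17): 2520 ÷ 5 = 504 RPM
shaft III → shaft IV (belt, 42/12): 504 ÷ 3.5 = 144 RPM
shaft IV → shaft V (gear mesh, 38/19): 144 ÷ 2 = 72 RPM
shaft V → the final shaft (gear mesh, 88/33): 72 ÷ 2.6667 = 27 RPM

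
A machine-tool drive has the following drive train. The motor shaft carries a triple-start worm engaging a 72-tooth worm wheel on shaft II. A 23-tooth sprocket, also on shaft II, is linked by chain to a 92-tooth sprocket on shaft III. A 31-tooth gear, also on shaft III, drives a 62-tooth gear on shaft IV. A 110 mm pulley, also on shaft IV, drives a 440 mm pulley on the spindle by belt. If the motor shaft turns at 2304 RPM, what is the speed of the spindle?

Worm: ratio = 72/3 = 24, so shaft II turns at 2304 / 24 = 96 RPM.
Chain: ratio = 92/23 = 4, so shaft III turns at 96 / 4 = 24 RPM.
Gear mesh: ratio = 62/31 = 2, so shaft IV turns at 24 / 2 = 12 RPM.
Belt: ratio = 440/110 = 4, so the spindle turns at 12 / 4 = 3 RPM.

3 RPM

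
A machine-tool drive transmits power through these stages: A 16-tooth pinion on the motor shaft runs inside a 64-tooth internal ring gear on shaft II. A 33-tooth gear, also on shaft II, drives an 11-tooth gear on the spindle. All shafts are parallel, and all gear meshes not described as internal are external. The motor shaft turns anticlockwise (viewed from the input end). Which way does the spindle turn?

the motor shaft → shaft II: internal mesh, same direction → CCW.
shaft II → the spindle: external mesh, 1 reversal → CW.
1 reversal in total — an odd number — so the spindle turns opposite to the motor shaft.

clockwise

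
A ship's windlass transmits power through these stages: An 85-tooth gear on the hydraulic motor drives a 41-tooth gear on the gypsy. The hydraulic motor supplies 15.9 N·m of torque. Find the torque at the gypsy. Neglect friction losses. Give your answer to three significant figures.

Gear mesh: ratio = 41/85 = 0.48235; torque at the gypsy = 15.9 × 0.48235 = 7.6694 N·m.

7.67 N·m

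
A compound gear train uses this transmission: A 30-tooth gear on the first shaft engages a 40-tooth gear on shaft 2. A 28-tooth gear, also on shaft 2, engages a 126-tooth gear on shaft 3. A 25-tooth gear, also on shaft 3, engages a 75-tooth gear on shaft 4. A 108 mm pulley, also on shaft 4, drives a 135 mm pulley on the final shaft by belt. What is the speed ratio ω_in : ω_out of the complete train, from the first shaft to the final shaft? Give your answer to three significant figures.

22.5

Each stage contributes driven/driver: gear mesh 40/30 = 1.3333, gear mesh 126/28 = 4.5, gear mesh 75/25 = 3, belt 135/108 = 1.25.
Overall: 1.3333 × 4.5 × 3 × 1.25 = 22.5.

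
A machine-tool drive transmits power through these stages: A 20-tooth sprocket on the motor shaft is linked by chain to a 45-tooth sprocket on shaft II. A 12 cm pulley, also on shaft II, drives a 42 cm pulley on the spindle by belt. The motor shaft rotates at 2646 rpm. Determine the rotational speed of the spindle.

chain 45/20 = 2.25 → 2646/2.25 = 1176 rpm
belt 42/12 = 3.5 → 1176/3.5 = 336 rpm

336 rpm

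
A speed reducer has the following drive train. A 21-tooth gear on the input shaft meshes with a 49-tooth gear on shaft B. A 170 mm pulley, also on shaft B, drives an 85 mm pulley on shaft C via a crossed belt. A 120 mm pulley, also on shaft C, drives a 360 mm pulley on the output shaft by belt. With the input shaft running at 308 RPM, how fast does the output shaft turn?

88 RPM

gear mesh 49/21 = 2.3333 → 308/2.3333 = 132 RPM
belt 85/170 = 0.5 → 132/0.5 = 264 RPM
belt 360/120 = 3 → 264/3 = 88 RPM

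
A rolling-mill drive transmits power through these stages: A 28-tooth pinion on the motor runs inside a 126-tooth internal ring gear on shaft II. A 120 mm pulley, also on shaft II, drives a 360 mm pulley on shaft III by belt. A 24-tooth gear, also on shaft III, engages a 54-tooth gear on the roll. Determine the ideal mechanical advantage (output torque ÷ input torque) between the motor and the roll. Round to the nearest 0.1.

30.4

Each stage contributes driven/driver: internal gear 126/28 = 4.5, belt 360/120 = 3, gear mesh 54/24 = 2.25.
Overall: 4.5 × 3 × 2.25 = 30.375.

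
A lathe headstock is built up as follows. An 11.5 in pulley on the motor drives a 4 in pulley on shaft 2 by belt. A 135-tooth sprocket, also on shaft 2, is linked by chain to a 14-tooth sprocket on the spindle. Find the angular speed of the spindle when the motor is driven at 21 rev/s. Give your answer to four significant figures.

the motor → shaft 2 (belt, 4/11.5): 21 ÷ 0.34783 = 60.375 rev/s
shaft 2 → the spindle (chain, 14/135): 60.375 ÷ 0.1037 = 582.19 rev/s

582.2 rev/s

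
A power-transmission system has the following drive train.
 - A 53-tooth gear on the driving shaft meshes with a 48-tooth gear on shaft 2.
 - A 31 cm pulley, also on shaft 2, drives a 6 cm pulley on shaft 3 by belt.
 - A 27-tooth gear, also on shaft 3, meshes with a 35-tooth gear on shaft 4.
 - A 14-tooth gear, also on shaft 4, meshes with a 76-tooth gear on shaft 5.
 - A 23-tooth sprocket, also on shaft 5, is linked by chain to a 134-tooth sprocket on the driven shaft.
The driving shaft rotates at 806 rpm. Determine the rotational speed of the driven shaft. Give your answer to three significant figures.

112 rpm

Gear mesh: ratio = 48/53 = 0.90566, so shaft 2 turns at 806 / 0.90566 = 889.96 rpm.
Belt: ratio = 6/31 = 0.19355, so shaft 3 turns at 889.96 / 0.19355 = 4598.1 rpm.
Gear mesh: ratio = 35/27 = 1.2963, so shaft 4 turns at 4598.1 / 1.2963 = 3547.1 rpm.
Gear mesh: ratio = 76/14 = 5.4286, so shaft 5 turns at 3547.1 / 5.4286 = 653.42 rpm.
Chain: ratio = 134/23 = 5.8261, so the driven shaft turns at 653.42 / 5.8261 = 112.15 rpm.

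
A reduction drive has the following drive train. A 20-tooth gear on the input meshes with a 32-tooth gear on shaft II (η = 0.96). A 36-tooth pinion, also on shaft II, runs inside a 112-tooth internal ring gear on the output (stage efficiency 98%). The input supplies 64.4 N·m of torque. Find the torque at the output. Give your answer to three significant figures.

After the gear mesh (32/20): 64.4 × 1.6 × 0.96 = 98.918 N·m
After the internal gear (112/36): 98.918 × 3.1111 × 0.98 = 301.59 N·m

302 N·m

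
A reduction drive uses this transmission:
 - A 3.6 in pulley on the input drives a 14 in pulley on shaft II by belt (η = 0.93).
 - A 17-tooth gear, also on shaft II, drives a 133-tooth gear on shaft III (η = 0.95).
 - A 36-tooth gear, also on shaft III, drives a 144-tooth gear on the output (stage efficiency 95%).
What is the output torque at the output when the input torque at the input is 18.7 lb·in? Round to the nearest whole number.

After the belt (14/3.6): 18.7 × 3.8889 × 0.93 = 67.632 lb·in
After the gear mesh (133/17): 67.632 × 7.8235 × 0.95 = 502.66 lb·in
After the gear mesh (144/36): 502.66 × 4 × 0.95 = 1910.1 lb·in

1910 lb·in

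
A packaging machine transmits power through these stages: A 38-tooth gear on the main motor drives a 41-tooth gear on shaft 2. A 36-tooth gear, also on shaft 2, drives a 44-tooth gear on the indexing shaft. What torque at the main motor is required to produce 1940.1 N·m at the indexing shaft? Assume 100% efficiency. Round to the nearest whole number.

Overall ratio R = 1.0789 × 1.2222 = 1.3187.
Input torque = output torque / R = 1940.1 / 1.3187 = 1471.2 N·m.

1471 N·m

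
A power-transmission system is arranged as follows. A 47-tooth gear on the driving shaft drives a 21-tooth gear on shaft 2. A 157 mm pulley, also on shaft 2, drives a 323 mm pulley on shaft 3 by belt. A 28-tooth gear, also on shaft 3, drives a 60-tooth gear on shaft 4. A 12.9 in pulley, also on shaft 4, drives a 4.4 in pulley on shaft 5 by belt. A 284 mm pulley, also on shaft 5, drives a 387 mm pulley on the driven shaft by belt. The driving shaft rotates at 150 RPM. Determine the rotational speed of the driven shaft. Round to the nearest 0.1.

163.8 RPM

gear mesh 21/47 = 0.44681 → 150/0.44681 = 335.71 RPM
belt 323/157 = 2.0573 → 335.71/2.0573 = 163.18 RPM
gear mesh 60/28 = 2.1429 → 163.18/2.1429 = 76.151 RPM
belt 4.4/12.9 = 0.34109 → 76.151/0.34109 = 223.26 RPM
belt 387/284 = 1.3627 → 223.26/1.3627 = 163.84 RPM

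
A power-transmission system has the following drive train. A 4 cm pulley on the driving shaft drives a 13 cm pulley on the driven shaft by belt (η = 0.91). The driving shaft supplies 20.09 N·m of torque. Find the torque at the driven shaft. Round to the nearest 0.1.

Belt: ratio = 13/4 = 3.25; torque at the driven shaft = 20.09 × 3.25 × 0.91 = 59.416 N·m.

59.4 N·m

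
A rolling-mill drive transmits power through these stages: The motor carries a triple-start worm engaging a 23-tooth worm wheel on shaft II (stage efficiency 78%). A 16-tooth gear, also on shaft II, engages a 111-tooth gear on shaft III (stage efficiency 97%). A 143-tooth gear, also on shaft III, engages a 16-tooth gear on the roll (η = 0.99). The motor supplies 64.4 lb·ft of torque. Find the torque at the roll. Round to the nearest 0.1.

287.1 lb·ft

After the worm (23/3): 64.4 × 7.6667 × 0.78 = 385.11 lb·ft
After the gear mesh (111/16): 385.11 × 6.9375 × 0.97 = 2591.6 lb·ft
After the gear mesh (16/143): 2591.6 × 0.11189 × 0.99 = 287.07 lb·ft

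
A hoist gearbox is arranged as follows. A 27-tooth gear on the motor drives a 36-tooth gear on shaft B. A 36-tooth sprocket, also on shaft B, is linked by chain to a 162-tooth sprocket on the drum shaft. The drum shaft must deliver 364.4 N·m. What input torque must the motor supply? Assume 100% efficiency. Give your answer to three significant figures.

Overall ratio R = 1.3333 × 4.5 = 6.
Input torque = output torque / R = 364.4 / 6 = 60.733 N·m.

60.7 N·m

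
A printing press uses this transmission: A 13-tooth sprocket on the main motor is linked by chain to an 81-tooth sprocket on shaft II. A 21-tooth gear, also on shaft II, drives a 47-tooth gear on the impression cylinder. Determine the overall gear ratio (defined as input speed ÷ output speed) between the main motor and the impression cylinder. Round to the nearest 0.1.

13.9

Each stage contributes driven/driver: chain 81/13 = 6.2308, gear mesh 47/21 = 2.2381.
Overall: 6.2308 × 2.2381 = 13.945.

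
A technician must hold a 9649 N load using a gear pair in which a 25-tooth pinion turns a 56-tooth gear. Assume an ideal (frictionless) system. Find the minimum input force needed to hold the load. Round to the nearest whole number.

Gear pair MA = 56/25 = 2.24.
Effort = load / MA = 9649 / 2.24 = 4307.6 N.

4308 N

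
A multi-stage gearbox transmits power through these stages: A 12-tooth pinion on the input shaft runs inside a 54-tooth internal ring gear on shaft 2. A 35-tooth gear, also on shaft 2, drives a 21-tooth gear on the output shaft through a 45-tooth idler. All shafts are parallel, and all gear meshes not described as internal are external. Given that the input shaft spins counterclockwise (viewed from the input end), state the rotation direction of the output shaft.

counterclockwise

the input shaft → shaft 2: internal mesh, same direction → CCW.
shaft 2 → the output shaft: driver → idler → driven is 2 external meshes, 2 reversals → CCW.
2 reversals in total — an even number — so the output shaft turns the same way as the input shaft.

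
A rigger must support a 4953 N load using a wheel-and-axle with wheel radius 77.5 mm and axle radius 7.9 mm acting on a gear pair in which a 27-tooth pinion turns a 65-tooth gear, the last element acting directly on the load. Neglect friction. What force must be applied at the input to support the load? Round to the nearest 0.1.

209.7 N

Wheel-and-axle MA = R/r = 77.5/7.9 = 9.8101.
Gear pair MA = 65/27 = 2.4074.
Combined ideal MA = 9.8101 × 2.4074 = 23.617.
Effort = load / MA = 4953 / 23.617 = 209.72 N.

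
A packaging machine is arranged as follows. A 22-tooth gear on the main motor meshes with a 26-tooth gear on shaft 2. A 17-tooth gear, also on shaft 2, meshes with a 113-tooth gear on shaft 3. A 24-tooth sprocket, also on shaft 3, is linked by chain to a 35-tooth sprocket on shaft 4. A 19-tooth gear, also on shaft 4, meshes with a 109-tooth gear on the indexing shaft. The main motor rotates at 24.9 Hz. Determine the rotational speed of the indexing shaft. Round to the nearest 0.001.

the main motor → shaft 2 (gear mesh, 26/22): 24.9 ÷ 1.1818 = 21.069 Hz
shaft 2 → shaft 3 (gear mesh, 113/17): 21.069 ÷ 6.6471 = 3.1697 Hz
shaft 3 → shaft 4 (chain, 35/24): 3.1697 ÷ 1.4583 = 2.1735 Hz
shaft 4 → the indexing shaft (gear mesh, 109/19): 2.1735 ÷ 5.7368 = 0.37887 Hz

0.379 Hz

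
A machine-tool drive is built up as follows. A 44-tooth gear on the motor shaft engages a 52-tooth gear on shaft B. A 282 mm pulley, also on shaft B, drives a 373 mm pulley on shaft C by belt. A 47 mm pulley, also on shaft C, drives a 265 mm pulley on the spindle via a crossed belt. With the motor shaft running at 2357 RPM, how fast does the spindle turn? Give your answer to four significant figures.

267.4 RPM

Gear mesh: ratio = 52/44 = 1.1818, so shaft B turns at 2357 / 1.1818 = 1994.4 RPM.
Belt: ratio = 373/282 = 1.3227, so shaft C turns at 1994.4 / 1.3227 = 1507.8 RPM.
Belt: ratio = 265/47 = 5.6383, so the spindle turns at 1507.8 / 5.6383 = 267.42 RPM.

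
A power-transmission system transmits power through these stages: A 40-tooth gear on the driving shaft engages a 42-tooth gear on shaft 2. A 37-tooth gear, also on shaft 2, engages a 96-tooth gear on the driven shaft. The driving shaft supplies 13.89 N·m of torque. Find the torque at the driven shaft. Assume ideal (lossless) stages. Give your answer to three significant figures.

37.8 N·m

gear mesh 42/40 = 1.05 → τ = 13.89·1.05 = 14.585 N·m
gear mesh 96/37 = 2.5946 → τ = 14.585·2.5946 = 37.841 N·m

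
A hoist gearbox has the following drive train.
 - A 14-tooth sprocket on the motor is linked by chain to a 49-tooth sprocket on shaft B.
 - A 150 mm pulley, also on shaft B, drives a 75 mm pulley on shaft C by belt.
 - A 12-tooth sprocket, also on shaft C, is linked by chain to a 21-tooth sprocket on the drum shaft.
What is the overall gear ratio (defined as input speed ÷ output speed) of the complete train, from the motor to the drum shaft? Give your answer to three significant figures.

3.06

Each stage contributes driven/driver: chain 49/14 = 3.5, belt 75/150 = 0.5, chain 21/12 = 1.75.
Overall: 3.5 × 0.5 × 1.75 = 3.0625.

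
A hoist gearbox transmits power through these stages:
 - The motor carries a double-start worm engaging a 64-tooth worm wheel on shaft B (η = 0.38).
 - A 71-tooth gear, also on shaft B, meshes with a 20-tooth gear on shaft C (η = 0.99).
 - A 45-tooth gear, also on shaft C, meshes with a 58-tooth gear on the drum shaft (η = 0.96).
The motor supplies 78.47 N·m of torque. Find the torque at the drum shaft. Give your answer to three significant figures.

329 N·m

Worm: ratio = 64/2 = 32; torque at shaft B = 78.47 × 32 × 0.38 = 954.2 N·m.
Gear mesh: ratio = 20/71 = 0.28169; torque at shaft C = 954.2 × 0.28169 × 0.99 = 266.1 N·m.
Gear mesh: ratio = 58/45 = 1.2889; torque at the drum shaft = 266.1 × 1.2889 × 0.96 = 329.25 N·m.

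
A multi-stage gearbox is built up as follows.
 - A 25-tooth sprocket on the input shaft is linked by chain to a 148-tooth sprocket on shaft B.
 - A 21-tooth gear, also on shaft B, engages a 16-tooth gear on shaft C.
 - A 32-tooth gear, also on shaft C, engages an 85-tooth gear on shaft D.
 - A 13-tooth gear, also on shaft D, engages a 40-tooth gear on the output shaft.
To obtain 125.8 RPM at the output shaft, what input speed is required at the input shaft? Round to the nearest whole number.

Overall ratio R = 5.92 × 0.7619 × 2.6562 × 3.0769 = 36.864.
Required input speed = output speed × R = 125.8 × 36.864 = 4637.6 RPM.

4638 RPM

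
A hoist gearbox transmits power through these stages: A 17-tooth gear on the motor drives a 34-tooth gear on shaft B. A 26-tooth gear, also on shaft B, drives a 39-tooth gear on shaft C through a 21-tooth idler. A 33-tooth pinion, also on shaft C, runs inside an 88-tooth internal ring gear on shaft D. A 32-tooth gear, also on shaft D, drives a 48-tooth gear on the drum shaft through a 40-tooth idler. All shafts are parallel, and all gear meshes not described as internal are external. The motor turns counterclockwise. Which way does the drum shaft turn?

the motor → shaft B: external mesh, 1 reversal → CW.
shaft B → shaft C: driver → idler → driven is 2 external meshes, 2 reversals → CW.
shaft C → shaft D: internal mesh, same direction → CW.
shaft D → the drum shaft: driver → idler → driven is 2 external meshes, 2 reversals → CW.
5 reversals in total — an odd number — so the drum shaft turns opposite to the motor.

clockwise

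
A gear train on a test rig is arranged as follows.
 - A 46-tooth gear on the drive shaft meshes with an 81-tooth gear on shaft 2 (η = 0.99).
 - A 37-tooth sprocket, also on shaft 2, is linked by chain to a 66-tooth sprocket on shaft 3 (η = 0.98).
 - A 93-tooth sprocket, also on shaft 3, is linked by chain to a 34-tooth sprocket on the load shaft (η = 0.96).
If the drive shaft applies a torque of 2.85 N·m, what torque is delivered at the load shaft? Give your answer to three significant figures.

3.05 N·m

Gear mesh: ratio = 81/46 = 1.7609; torque at shaft 2 = 2.85 × 1.7609 × 0.99 = 4.9683 N·m.
Chain: ratio = 66/37 = 1.7838; torque at shaft 3 = 4.9683 × 1.7838 × 0.98 = 8.6851 N·m.
Chain: ratio = 34/93 = 0.36559; torque at the load shaft = 8.6851 × 0.36559 × 0.96 = 3.0482 N·m.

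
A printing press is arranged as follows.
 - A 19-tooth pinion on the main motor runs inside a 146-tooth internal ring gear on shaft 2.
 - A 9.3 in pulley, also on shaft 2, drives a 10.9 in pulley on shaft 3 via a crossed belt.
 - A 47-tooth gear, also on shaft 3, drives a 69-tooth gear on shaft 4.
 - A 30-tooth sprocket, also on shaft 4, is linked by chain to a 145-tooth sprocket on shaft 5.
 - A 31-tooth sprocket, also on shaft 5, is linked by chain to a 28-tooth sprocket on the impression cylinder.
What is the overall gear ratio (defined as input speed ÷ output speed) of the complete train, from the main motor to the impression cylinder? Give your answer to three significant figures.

Each stage contributes driven/driver: internal gear 146/19 = 7.6842, belt 10.9/9.3 = 1.172, gear mesh 69/47 = 1.4681, chain 145/30 = 4.8333, chain 28/31 = 0.90323.
Overall: 7.6842 × 1.172 × 1.4681 × 4.8333 × 0.90323 = 57.721.

57.7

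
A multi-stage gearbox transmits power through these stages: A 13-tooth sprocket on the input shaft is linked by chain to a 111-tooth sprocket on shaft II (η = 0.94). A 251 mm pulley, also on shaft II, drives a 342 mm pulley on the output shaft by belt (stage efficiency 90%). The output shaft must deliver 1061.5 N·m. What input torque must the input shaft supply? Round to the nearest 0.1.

Overall ratio R = 8.5385 × 1.3625 = 11.634; overall efficiency η = 0.94 × 0.90 = 0.8460.
Input torque = output torque / (R × η) = 1061.5 / (11.634 × 0.8460) = 107.85 N·m.

107.8 N·m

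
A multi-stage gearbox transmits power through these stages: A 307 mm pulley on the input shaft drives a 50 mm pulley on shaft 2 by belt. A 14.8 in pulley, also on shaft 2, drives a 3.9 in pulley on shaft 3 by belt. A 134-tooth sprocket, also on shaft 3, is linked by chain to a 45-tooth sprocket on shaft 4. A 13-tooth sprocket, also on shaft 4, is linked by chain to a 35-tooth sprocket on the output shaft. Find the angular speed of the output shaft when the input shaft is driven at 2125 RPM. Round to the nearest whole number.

54764 RPM

Belt: ratio = 50/307 = 0.16287, so shaft 2 turns at 2125 / 0.16287 = 13048 RPM.
Belt: ratio = 3.9/14.8 = 0.26351, so shaft 3 turns at 13048 / 0.26351 = 49514 RPM.
Chain: ratio = 45/134 = 0.33582, so shaft 4 turns at 49514 / 0.33582 = 1.4744e+05 RPM.
Chain: ratio = 35/13 = 2.6923, so the output shaft turns at 1.4744e+05 / 2.6923 = 54764 RPM.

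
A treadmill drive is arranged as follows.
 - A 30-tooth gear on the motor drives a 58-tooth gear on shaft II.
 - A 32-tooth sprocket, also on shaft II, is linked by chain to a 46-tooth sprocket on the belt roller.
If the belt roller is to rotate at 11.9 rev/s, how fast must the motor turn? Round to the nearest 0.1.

Overall ratio R = 1.9333 × 1.4375 = 2.7792.
Required input speed = output speed × R = 11.9 × 2.7792 = 33.072 rev/s.

33.1 rev/s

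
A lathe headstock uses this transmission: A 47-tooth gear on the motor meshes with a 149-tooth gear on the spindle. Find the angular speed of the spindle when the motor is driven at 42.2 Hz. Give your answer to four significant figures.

Gear mesh: ratio = 149/47 = 3.1702, so the spindle turns at 42.2 / 3.1702 = 13.311 Hz.

13.31 Hz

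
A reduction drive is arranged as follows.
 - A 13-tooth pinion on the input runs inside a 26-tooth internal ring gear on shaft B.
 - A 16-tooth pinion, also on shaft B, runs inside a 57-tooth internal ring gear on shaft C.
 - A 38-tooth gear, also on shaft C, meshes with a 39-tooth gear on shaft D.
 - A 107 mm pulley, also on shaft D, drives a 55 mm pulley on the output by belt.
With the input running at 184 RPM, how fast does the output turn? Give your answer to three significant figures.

internal gear 26/13 = 2 → 184/2 = 92 RPM
internal gear 57/16 = 3.5625 → 92/3.5625 = 25.825 RPM
gear mesh 39/38 = 1.0263 → 25.825/1.0263 = 25.162 RPM
belt 55/107 = 0.51402 → 25.162/0.51402 = 48.952 RPM

49.0 RPM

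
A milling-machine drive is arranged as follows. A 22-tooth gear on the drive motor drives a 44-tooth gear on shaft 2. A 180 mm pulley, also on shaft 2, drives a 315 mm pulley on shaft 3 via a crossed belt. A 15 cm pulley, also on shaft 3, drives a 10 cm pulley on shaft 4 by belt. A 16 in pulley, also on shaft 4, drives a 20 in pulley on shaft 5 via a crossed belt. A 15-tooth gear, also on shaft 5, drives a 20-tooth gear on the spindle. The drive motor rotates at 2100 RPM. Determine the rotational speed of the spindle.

540 RPM

gear mesh 44/22 = 2 → 2100/2 = 1050 RPM
belt 315/180 = 1.75 → 1050/1.75 = 600 RPM
belt 10/15 = 0.66667 → 600/0.66667 = 900 RPM
belt 20/16 = 1.25 → 900/1.25 = 720 RPM
gear mesh 20/15 = 1.3333 → 720/1.3333 = 540 RPM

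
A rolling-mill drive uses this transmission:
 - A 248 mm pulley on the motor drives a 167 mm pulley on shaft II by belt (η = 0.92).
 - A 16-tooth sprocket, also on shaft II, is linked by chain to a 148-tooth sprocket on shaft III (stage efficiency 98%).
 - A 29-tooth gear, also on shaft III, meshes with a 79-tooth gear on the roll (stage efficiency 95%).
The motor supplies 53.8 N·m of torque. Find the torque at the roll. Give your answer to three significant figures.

782 N·m

Belt: ratio = 167/248 = 0.67339; torque at shaft II = 53.8 × 0.67339 × 0.92 = 33.33 N·m.
Chain: ratio = 148/16 = 9.25; torque at shaft III = 33.33 × 9.25 × 0.98 = 302.14 N·m.
Gear mesh: ratio = 79/29 = 2.7241; torque at the roll = 302.14 × 2.7241 × 0.95 = 781.91 N·m.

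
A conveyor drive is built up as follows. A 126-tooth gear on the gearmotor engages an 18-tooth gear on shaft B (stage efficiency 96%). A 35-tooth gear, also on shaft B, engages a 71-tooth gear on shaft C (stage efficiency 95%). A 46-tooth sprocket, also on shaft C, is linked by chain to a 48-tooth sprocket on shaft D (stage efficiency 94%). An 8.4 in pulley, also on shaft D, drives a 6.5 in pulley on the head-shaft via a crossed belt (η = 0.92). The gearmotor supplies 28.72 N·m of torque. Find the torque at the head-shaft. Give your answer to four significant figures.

5.300 N·m

After the gear mesh (18/126): 28.72 × 0.14286 × 0.96 = 3.9387 N·m
After the gear mesh (71/35): 3.9387 × 2.0286 × 0.95 = 7.5905 N·m
After the chain (48/46): 7.5905 × 1.0435 × 0.94 = 7.4453 N·m
After the belt (6.5/8.4): 7.4453 × 0.77381 × 0.92 = 5.3004 N·m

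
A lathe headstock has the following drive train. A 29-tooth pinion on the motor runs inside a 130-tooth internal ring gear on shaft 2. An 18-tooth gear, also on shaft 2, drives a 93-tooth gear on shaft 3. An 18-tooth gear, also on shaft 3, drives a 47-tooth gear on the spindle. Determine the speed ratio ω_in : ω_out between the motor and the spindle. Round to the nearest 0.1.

Each stage contributes driven/driver: internal gear 130/29 = 4.4828, gear mesh 93/18 = 5.1667, gear mesh 47/18 = 2.6111.
Overall: 4.4828 × 5.1667 × 2.6111 = 60.476.

60.5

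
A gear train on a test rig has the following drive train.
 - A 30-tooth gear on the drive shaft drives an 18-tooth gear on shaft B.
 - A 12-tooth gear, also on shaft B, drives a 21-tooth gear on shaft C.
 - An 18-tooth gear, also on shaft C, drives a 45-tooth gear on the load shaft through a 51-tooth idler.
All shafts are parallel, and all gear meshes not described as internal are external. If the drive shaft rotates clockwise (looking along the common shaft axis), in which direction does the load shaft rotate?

clockwise

the drive shaft → shaft B: external mesh, 1 reversal → CCW.
shaft B → shaft C: external mesh, 1 reversal → CW.
shaft C → the load shaft: driver → idler → driven is 2 external meshes, 2 reversals → CW.
4 reversals in total — an even number — so the load shaft turns the same way as the drive shaft.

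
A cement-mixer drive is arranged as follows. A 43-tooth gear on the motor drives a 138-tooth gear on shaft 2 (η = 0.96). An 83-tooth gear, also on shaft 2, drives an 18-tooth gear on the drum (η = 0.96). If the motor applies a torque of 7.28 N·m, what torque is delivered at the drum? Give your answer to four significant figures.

4.670 N·m

After the gear mesh (138/43): 7.28 × 3.2093 × 0.96 = 22.429 N·m
After the gear mesh (18/83): 22.429 × 0.21687 × 0.96 = 4.6696 N·m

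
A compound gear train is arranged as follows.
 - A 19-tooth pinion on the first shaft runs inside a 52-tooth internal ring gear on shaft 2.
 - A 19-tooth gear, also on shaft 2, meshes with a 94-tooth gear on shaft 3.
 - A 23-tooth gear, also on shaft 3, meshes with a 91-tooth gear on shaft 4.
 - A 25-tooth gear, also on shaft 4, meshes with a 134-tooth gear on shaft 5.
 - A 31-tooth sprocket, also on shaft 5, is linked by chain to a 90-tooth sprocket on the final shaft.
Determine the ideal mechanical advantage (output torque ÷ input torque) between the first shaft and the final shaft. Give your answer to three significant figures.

834

Each stage contributes driven/driver: internal gear 52/19 = 2.7368, gear mesh 94/19 = 4.9474, gear mesh 91/23 = 3.9565, gear mesh 134/25 = 5.36, chain 90/31 = 2.9032.
Overall: 2.7368 × 4.9474 × 3.9565 × 5.36 × 2.9032 = 833.65.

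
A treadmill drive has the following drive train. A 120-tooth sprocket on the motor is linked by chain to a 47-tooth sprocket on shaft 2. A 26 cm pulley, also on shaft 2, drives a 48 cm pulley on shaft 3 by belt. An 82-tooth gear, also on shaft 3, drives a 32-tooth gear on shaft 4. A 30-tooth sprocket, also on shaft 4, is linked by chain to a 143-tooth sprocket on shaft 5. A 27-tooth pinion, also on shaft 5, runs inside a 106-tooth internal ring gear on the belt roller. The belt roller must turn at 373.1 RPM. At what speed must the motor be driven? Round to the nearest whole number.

1970 RPM

Overall ratio R = 0.39167 × 1.8462 × 0.39024 × 4.7667 × 3.9259 = 5.2805.
Required input speed = output speed × R = 373.1 × 5.2805 = 1970.2 RPM.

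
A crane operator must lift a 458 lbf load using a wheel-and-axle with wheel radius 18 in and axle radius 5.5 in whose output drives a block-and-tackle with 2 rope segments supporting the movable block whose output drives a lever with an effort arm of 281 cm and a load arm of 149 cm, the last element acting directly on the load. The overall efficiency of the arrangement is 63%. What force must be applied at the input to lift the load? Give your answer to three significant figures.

Wheel-and-axle MA = R/r = 18/5.5 = 3.2727.
Block-and-tackle MA = number of supporting rope parts = 2.
Lever MA = effort arm / load arm = 281/149 = 1.8859.
Combined ideal MA = 3.2727 × 2 × 1.8859 = 12.344.
Actual MA = 12.344 × 0.63 = 7.7768.
Effort = load / actual MA = 458 / 7.7768 = 58.893 lbf.

58.9 lbf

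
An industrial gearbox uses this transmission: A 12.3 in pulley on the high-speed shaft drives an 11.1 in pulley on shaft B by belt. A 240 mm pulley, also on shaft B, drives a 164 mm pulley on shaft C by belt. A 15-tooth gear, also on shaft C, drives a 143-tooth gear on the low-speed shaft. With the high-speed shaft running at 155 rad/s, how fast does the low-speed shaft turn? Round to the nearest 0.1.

26.4 rad/s

belt 11.1/12.3 = 0.90244 → 155/0.90244 = 171.76 rad/s
belt 164/240 = 0.68333 → 171.76/0.68333 = 251.35 rad/s
gear mesh 143/15 = 9.5333 → 251.35/9.5333 = 26.366 rad/s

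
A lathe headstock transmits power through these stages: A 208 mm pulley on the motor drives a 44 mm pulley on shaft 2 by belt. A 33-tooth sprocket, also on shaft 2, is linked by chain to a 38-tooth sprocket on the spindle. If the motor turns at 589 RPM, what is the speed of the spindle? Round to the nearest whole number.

2418 RPM

the motor → shaft 2 (belt, 44/208): 589 ÷ 0.21154 = 2784.4 RPM
shaft 2 → the spindle (chain, 38/33): 2784.4 ÷ 1.1515 = 2418 RPM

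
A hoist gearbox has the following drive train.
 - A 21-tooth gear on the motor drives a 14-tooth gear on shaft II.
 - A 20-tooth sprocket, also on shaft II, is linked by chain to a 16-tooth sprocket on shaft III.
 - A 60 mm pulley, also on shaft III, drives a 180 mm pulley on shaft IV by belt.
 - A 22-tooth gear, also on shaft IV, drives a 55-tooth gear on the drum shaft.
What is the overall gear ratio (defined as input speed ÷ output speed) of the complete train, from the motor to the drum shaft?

Each stage contributes driven/driver: gear mesh 14/21 = 0.66667, chain 16/20 = 0.8, belt 180/60 = 3, gear mesh 55/22 = 2.5.
Overall: 0.66667 × 0.8 × 3 × 2.5 = 4.

4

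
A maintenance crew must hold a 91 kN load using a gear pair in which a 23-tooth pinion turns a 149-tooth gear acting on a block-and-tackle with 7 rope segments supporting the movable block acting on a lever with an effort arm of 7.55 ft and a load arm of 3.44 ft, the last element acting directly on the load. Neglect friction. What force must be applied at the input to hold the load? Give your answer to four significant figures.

Gear pair MA = 149/23 = 6.4783.
Block-and-tackle MA = number of supporting rope parts = 7.
Lever MA = effort arm / load arm = 7.55/3.44 = 2.1948.
Combined ideal MA = 6.4783 × 7 × 2.1948 = 99.528.
Effort = load / MA = 91 / 99.528 = 0.91432 kN.

0.9143 kN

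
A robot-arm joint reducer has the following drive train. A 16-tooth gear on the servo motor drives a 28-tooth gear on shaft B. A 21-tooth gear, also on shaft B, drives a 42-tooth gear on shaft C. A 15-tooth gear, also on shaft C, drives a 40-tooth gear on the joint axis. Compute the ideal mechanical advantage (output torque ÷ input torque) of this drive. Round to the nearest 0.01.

Each stage contributes driven/driver: gear mesh 28/16 = 1.75, gear mesh 42/21 = 2, gear mesh 40/15 = 2.6667.
Overall: 1.75 × 2 × 2.6667 = 9.3333.

9.33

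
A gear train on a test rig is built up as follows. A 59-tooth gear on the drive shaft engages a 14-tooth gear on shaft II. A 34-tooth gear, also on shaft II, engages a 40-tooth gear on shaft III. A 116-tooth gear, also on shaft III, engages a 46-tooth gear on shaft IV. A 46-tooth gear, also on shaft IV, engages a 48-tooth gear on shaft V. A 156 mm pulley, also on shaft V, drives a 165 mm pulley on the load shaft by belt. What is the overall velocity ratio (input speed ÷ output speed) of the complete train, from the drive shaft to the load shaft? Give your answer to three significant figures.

Each stage contributes driven/driver: gear mesh 14/59 = 0.23729, gear mesh 40/34 = 1.1765, gear mesh 46/116 = 0.39655, gear mesh 48/46 = 1.0435, belt 165/156 = 1.0577.
Overall: 0.23729 × 1.1765 × 0.39655 × 1.0435 × 1.0577 = 0.12218.

0.122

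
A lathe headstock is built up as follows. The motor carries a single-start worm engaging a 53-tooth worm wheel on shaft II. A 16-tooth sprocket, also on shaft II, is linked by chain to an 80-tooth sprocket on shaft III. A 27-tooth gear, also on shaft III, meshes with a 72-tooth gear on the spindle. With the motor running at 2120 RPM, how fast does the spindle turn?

3 RPM

Worm: ratio = 53/1 = 53, so shaft II turns at 2120 / 53 = 40 RPM.
Chain: ratio = 80/16 = 5, so shaft III turns at 40 / 5 = 8 RPM.
Gear mesh: ratio = 72/27 = 2.6667, so the spindle turns at 8 / 2.6667 = 3 RPM.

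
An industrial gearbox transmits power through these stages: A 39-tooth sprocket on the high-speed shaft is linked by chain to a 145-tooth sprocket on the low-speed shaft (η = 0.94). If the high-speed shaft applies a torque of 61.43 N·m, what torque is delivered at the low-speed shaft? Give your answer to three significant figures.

Chain: ratio = 145/39 = 3.7179; torque at the low-speed shaft = 61.43 × 3.7179 × 0.94 = 214.69 N·m.

215 N·m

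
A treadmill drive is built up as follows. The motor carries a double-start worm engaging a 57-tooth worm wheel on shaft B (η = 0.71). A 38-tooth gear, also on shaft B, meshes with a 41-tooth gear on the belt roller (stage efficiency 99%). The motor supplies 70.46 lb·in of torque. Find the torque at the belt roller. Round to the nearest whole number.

1523 lb·in

worm 57/2 = 28.5 → τ = 70.46·28.5·0.71 = 1425.8 lb·in
gear mesh 41/38 = 1.0789 → τ = 1425.8·1.0789·0.99 = 1522.9 lb·in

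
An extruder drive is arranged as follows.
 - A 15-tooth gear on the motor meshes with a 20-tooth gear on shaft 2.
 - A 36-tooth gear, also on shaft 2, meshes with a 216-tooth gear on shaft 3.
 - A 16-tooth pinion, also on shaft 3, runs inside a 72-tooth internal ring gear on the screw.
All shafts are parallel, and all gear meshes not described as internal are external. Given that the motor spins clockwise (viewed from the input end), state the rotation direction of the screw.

clockwise

the motor → shaft 2: external mesh, 1 reversal → CCW.
shaft 2 → shaft 3: external mesh, 1 reversal → CW.
shaft 3 → the screw: internal mesh, same direction → CW.
2 reversals in total — an even number — so the screw turns the same way as the motor.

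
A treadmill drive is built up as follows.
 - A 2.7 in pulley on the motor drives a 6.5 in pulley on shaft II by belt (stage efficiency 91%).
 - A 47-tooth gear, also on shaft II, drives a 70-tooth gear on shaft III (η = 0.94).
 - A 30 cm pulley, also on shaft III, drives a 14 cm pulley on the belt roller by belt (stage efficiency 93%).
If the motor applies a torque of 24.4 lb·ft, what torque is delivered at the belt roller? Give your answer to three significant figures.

32.5 lb·ft

Belt: ratio = 6.5/2.7 = 2.4074; torque at shaft II = 24.4 × 2.4074 × 0.91 = 53.454 lb·ft.
Gear mesh: ratio = 70/47 = 1.4894; torque at shaft III = 53.454 × 1.4894 × 0.94 = 74.836 lb·ft.
Belt: ratio = 14/30 = 0.46667; torque at the belt roller = 74.836 × 0.46667 × 0.93 = 32.479 lb·ft.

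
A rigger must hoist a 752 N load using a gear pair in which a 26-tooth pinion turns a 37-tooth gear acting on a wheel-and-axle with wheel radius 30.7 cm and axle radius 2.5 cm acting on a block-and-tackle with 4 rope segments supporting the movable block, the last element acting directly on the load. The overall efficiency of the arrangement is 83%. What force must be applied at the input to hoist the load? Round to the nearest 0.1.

13.0 N

Gear pair MA = 37/26 = 1.4231.
Wheel-and-axle MA = R/r = 30.7/2.5 = 12.28.
Block-and-tackle MA = number of supporting rope parts = 4.
Combined ideal MA = 1.4231 × 12.28 × 4 = 69.902.
Actual MA = 69.902 × 0.83 = 58.018.
Effort = load / actual MA = 752 / 58.018 = 12.961 N.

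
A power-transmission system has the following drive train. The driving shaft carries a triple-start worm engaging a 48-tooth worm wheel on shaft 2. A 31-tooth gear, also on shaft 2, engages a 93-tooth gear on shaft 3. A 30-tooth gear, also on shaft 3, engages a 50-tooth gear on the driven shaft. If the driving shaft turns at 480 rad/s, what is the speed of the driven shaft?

6 rad/s

worm 48/3 = 16 → 480/16 = 30 rad/s
gear mesh 93/31 = 3 → 30/3 = 10 rad/s
gear mesh 50/30 = 1.6667 → 10/1.6667 = 6 rad/s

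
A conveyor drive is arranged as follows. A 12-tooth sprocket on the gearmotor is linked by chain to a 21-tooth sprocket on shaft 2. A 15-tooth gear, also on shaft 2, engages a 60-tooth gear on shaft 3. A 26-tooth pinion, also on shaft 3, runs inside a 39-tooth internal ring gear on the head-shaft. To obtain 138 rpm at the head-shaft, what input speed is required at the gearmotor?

Overall ratio R = 1.75 × 4 × 1.5 = 10.5.
Required input speed = output speed × R = 138 × 10.5 = 1449 rpm.

1449 rpm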